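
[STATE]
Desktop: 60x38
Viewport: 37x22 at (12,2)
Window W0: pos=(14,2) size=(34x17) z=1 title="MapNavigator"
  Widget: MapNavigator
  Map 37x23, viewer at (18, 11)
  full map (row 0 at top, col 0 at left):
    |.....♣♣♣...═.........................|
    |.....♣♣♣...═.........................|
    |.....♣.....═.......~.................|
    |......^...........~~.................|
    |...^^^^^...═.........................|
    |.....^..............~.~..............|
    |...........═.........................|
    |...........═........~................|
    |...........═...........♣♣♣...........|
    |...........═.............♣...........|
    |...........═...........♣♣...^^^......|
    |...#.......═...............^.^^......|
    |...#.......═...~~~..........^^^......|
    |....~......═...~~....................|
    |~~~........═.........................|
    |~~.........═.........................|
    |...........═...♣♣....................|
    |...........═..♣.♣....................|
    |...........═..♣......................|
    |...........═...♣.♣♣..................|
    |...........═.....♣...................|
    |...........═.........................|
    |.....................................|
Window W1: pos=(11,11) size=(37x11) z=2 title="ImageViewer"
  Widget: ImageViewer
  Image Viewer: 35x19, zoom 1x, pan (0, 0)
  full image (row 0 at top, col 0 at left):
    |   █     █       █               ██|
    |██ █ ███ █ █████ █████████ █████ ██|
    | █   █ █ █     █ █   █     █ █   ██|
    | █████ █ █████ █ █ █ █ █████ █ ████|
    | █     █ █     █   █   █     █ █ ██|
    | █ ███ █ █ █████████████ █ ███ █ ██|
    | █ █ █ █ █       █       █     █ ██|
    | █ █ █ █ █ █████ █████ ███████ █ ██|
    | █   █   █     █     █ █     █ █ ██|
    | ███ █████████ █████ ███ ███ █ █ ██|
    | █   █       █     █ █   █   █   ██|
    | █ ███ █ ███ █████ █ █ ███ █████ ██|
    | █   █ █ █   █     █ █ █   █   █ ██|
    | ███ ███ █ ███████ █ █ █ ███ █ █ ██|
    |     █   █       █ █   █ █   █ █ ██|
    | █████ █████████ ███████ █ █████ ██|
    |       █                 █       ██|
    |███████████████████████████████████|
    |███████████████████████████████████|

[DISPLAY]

  ┏━━━━━━━━━━━━━━━━━━━━━━━━━━━━━━━━┓ 
  ┃ MapNavigator                   ┃ 
  ┠────────────────────────────────┨ 
  ┃...^..............~.~...........┃ 
  ┃.........═......................┃ 
  ┃.........═........~.............┃ 
  ┃.........═...........♣♣♣........┃ 
  ┃.........═.............♣........┃ 
  ┃.........═...........♣♣...^^^...┃ 
━━━━━━━━━━━━━━━━━━━━━━━━━━━━━━━━━━━┓ 
 ImageViewer                       ┃ 
───────────────────────────────────┨ 
   █     █       █               ██┃ 
██ █ ███ █ █████ █████████ █████ ██┃ 
 █   █ █ █     █ █   █     █ █   ██┃ 
 █████ █ █████ █ █ █ █ █████ █ ████┃ 
 █     █ █     █   █   █     █ █ ██┃ 
 █ ███ █ █ █████████████ █ ███ █ ██┃ 
 █ █ █ █ █       █       █     █ ██┃ 
━━━━━━━━━━━━━━━━━━━━━━━━━━━━━━━━━━━┛ 
                                     
                                     


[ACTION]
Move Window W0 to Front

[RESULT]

  ┏━━━━━━━━━━━━━━━━━━━━━━━━━━━━━━━━┓ 
  ┃ MapNavigator                   ┃ 
  ┠────────────────────────────────┨ 
  ┃...^..............~.~...........┃ 
  ┃.........═......................┃ 
  ┃.........═........~.............┃ 
  ┃.........═...........♣♣♣........┃ 
  ┃.........═.............♣........┃ 
  ┃.........═...........♣♣...^^^...┃ 
━━┃.#.......═......@........^.^^...┃ 
 I┃.#.......═...~~~..........^^^...┃ 
──┃..~......═...~~.................┃ 
  ┃~........═......................┃ 
██┃.........═......................┃ 
 █┃.........═...♣♣.................┃ 
 █┃.........═..♣.♣.................┃ 
 █┗━━━━━━━━━━━━━━━━━━━━━━━━━━━━━━━━┛ 
 █ ███ █ █ █████████████ █ ███ █ ██┃ 
 █ █ █ █ █       █       █     █ ██┃ 
━━━━━━━━━━━━━━━━━━━━━━━━━━━━━━━━━━━┛ 
                                     
                                     


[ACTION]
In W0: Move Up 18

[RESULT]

  ┏━━━━━━━━━━━━━━━━━━━━━━━━━━━━━━━━┓ 
  ┃ MapNavigator                   ┃ 
  ┠────────────────────────────────┨ 
  ┃                                ┃ 
  ┃                                ┃ 
  ┃                                ┃ 
  ┃                                ┃ 
  ┃                                ┃ 
  ┃                                ┃ 
━━┃...♣♣♣...═......@...............┃ 
 I┃...♣♣♣...═......................┃ 
──┃...♣.....═.......~..............┃ 
  ┃....^...........~~..............┃ 
██┃.^^^^^...═......................┃ 
 █┃...^..............~.~...........┃ 
 █┃.........═......................┃ 
 █┗━━━━━━━━━━━━━━━━━━━━━━━━━━━━━━━━┛ 
 █ ███ █ █ █████████████ █ ███ █ ██┃ 
 █ █ █ █ █       █       █     █ ██┃ 
━━━━━━━━━━━━━━━━━━━━━━━━━━━━━━━━━━━┛ 
                                     
                                     


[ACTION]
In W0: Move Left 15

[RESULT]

  ┏━━━━━━━━━━━━━━━━━━━━━━━━━━━━━━━━┓ 
  ┃ MapNavigator                   ┃ 
  ┠────────────────────────────────┨ 
  ┃                                ┃ 
  ┃                                ┃ 
  ┃                                ┃ 
  ┃                                ┃ 
  ┃                                ┃ 
  ┃                                ┃ 
━━┃             ...@.♣♣♣...═.......┃ 
 I┃             .....♣♣♣...═.......┃ 
──┃             .....♣.....═.......┃ 
  ┃             ......^...........~┃ 
██┃             ...^^^^^...═.......┃ 
 █┃             .....^.............┃ 
 █┃             ...........═.......┃ 
 █┗━━━━━━━━━━━━━━━━━━━━━━━━━━━━━━━━┛ 
 █ ███ █ █ █████████████ █ ███ █ ██┃ 
 █ █ █ █ █       █       █     █ ██┃ 
━━━━━━━━━━━━━━━━━━━━━━━━━━━━━━━━━━━┛ 
                                     
                                     


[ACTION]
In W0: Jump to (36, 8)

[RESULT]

  ┏━━━━━━━━━━━━━━━━━━━━━━━━━━━━━━━━┓ 
  ┃ MapNavigator                   ┃ 
  ┠────────────────────────────────┨ 
  ┃.................               ┃ 
  ┃.................               ┃ 
  ┃.................               ┃ 
  ┃~.~..............               ┃ 
  ┃.................               ┃ 
  ┃~................               ┃ 
━━┃...♣♣♣..........@               ┃ 
 I┃.....♣...........               ┃ 
──┃...♣♣...^^^......               ┃ 
  ┃.......^.^^......               ┃ 
██┃........^^^......               ┃ 
 █┃.................               ┃ 
 █┃.................               ┃ 
 █┗━━━━━━━━━━━━━━━━━━━━━━━━━━━━━━━━┛ 
 █ ███ █ █ █████████████ █ ███ █ ██┃ 
 █ █ █ █ █       █       █     █ ██┃ 
━━━━━━━━━━━━━━━━━━━━━━━━━━━━━━━━━━━┛ 
                                     
                                     


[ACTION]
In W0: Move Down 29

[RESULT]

  ┏━━━━━━━━━━━━━━━━━━━━━━━━━━━━━━━━┓ 
  ┃ MapNavigator                   ┃ 
  ┠────────────────────────────────┨ 
  ┃.................               ┃ 
  ┃.................               ┃ 
  ┃.................               ┃ 
  ┃.................               ┃ 
  ┃.................               ┃ 
  ┃.................               ┃ 
━━┃................@               ┃ 
 I┃                                ┃ 
──┃                                ┃ 
  ┃                                ┃ 
██┃                                ┃ 
 █┃                                ┃ 
 █┃                                ┃ 
 █┗━━━━━━━━━━━━━━━━━━━━━━━━━━━━━━━━┛ 
 █ ███ █ █ █████████████ █ ███ █ ██┃ 
 █ █ █ █ █       █       █     █ ██┃ 
━━━━━━━━━━━━━━━━━━━━━━━━━━━━━━━━━━━┛ 
                                     
                                     


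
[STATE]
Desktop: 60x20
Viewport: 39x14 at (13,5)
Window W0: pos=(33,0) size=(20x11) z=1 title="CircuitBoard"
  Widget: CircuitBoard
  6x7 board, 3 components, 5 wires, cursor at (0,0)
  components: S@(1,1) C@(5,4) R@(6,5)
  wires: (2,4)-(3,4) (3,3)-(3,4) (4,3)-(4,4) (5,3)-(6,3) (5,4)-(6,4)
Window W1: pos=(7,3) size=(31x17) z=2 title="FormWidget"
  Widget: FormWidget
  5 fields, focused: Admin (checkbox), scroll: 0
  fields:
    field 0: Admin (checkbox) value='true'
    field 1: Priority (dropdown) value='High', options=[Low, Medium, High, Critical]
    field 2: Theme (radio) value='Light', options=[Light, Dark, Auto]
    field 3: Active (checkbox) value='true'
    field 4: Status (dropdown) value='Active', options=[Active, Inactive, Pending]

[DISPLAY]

────────────────────────┨              
in:      [x]            ┃    S         
ority:   [High        ▼]┃              
me:      (●) Light  ( ) ┃              
ive:     [x]            ┃              
tus:     [Active      ▼]┃━━━━━━━━━━━━━━
                        ┃              
                        ┃              
                        ┃              
                        ┃              
                        ┃              
                        ┃              
                        ┃              
                        ┃              


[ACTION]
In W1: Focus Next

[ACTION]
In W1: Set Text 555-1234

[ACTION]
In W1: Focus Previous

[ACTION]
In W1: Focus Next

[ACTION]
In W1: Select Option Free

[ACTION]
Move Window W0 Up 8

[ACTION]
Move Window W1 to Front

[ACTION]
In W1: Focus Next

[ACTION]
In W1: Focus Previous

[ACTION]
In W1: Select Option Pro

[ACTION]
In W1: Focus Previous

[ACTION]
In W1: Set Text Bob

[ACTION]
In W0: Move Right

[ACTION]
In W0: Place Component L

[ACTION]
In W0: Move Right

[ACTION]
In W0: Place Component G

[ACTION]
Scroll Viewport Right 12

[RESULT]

────────────────┨              ┃       
 [x]            ┃    S         ┃       
 [High        ▼]┃              ┃       
 (●) Light  ( ) ┃              ┃       
 [x]            ┃              ┃       
 [Active      ▼]┃━━━━━━━━━━━━━━┛       
                ┃                      
                ┃                      
                ┃                      
                ┃                      
                ┃                      
                ┃                      
                ┃                      
                ┃                      


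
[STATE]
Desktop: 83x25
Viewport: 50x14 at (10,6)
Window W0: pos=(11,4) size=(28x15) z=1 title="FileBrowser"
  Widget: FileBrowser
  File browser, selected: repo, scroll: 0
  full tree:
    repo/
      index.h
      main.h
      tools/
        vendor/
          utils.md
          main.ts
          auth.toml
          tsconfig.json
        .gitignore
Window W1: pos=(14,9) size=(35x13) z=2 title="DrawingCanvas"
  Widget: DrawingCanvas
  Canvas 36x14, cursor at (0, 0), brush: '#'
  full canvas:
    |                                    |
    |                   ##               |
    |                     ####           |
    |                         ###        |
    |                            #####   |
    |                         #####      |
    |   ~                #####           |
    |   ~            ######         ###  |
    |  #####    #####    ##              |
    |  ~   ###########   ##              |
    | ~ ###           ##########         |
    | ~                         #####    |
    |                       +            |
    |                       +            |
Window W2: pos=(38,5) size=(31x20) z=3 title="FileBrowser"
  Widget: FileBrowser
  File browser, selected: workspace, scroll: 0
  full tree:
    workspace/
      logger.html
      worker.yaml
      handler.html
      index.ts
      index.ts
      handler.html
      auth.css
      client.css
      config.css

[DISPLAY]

 ┠──────────────────────────┃ FileBrowser         
 ┃> [-] repo/               ┠─────────────────────
 ┃    index.h               ┃> [-] workspace/     
 ┃  ┏━━━━━━━━━━━━━━━━━━━━━━━┃    logger.html      
 ┃  ┃ DrawingCanvas         ┃    worker.yaml      
 ┃  ┠───────────────────────┃    handler.html     
 ┃  ┃+                      ┃    index.ts         
 ┃  ┃                   ##  ┃    index.ts         
 ┃  ┃                     ##┃    handler.html     
 ┃  ┃                       ┃    auth.css         
 ┃  ┃                       ┃    client.css       
 ┃  ┃                       ┃    config.css       
 ┗━━┃   ~                ###┃                     
    ┃   ~            ###### ┃                     


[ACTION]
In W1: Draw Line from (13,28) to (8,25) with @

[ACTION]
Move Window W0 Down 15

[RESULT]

                            ┃ FileBrowser         
                            ┠─────────────────────
                            ┃> [-] workspace/     
    ┏━━━━━━━━━━━━━━━━━━━━━━━┃    logger.html      
 ┏━━┃ DrawingCanvas         ┃    worker.yaml      
 ┃ F┠───────────────────────┃    handler.html     
 ┠──┃+                      ┃    index.ts         
 ┃> ┃                   ##  ┃    index.ts         
 ┃  ┃                     ##┃    handler.html     
 ┃  ┃                       ┃    auth.css         
 ┃  ┃                       ┃    client.css       
 ┃  ┃                       ┃    config.css       
 ┃  ┃   ~                ###┃                     
 ┃  ┃   ~            ###### ┃                     


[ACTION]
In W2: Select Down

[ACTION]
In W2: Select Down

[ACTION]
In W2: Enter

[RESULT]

                            ┃ FileBrowser         
                            ┠─────────────────────
                            ┃  [-] workspace/     
    ┏━━━━━━━━━━━━━━━━━━━━━━━┃    logger.html      
 ┏━━┃ DrawingCanvas         ┃  > worker.yaml      
 ┃ F┠───────────────────────┃    handler.html     
 ┠──┃+                      ┃    index.ts         
 ┃> ┃                   ##  ┃    index.ts         
 ┃  ┃                     ##┃    handler.html     
 ┃  ┃                       ┃    auth.css         
 ┃  ┃                       ┃    client.css       
 ┃  ┃                       ┃    config.css       
 ┃  ┃   ~                ###┃                     
 ┃  ┃   ~            ###### ┃                     


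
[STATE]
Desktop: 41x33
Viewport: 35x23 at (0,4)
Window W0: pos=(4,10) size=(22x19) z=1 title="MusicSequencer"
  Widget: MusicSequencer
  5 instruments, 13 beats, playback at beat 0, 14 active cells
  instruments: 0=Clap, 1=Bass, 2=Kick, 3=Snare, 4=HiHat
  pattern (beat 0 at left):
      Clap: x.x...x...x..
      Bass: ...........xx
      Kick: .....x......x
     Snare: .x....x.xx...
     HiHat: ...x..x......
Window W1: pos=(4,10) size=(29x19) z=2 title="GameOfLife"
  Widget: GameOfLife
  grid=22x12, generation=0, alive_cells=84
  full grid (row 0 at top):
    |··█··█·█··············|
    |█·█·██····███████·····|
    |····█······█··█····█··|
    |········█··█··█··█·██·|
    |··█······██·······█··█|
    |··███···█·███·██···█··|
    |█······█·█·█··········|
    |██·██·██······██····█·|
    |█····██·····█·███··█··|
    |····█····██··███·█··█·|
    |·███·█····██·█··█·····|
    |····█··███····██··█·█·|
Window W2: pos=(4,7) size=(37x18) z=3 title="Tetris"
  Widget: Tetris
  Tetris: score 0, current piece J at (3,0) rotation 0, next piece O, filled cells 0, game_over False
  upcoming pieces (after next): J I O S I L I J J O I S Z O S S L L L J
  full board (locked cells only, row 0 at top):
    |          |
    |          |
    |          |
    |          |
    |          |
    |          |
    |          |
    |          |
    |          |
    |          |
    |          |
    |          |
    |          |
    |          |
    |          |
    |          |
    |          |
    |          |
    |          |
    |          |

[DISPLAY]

                                   
                                   
                                   
    ┏━━━━━━━━━━━━━━━━━━━━━━━━━━━━━━
    ┃ Tetris                       
    ┠──────────────────────────────
    ┃          │Next:              
    ┃          │▓▓                 
    ┃          │▓▓                 
    ┃          │                   
    ┃          │                   
    ┃          │                   
    ┃          │Score:             
    ┃          │0                  
    ┃          │                   
    ┃          │                   
    ┃          │                   
    ┃          │                   
    ┃          │                   
    ┃          │                   
    ┗━━━━━━━━━━━━━━━━━━━━━━━━━━━━━━
    ┃····█··███····██··█·█·     ┃  
    ┃                           ┃  


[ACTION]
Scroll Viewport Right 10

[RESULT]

                                   
                                   
                                   
━━━━━━━━━━━━━━━━━━━━━━━━━━━━━━━━━━┓
Tetris                            ┃
──────────────────────────────────┨
         │Next:                   ┃
         │▓▓                      ┃
         │▓▓                      ┃
         │                        ┃
         │                        ┃
         │                        ┃
         │Score:                  ┃
         │0                       ┃
         │                        ┃
         │                        ┃
         │                        ┃
         │                        ┃
         │                        ┃
         │                        ┃
━━━━━━━━━━━━━━━━━━━━━━━━━━━━━━━━━━┛
···█··███····██··█·█·     ┃        
                          ┃        


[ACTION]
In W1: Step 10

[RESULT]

                                   
                                   
                                   
━━━━━━━━━━━━━━━━━━━━━━━━━━━━━━━━━━┓
Tetris                            ┃
──────────────────────────────────┨
         │Next:                   ┃
         │▓▓                      ┃
         │▓▓                      ┃
         │                        ┃
         │                        ┃
         │                        ┃
         │Score:                  ┃
         │0                       ┃
         │                        ┃
         │                        ┃
         │                        ┃
         │                        ┃
         │                        ┃
         │                        ┃
━━━━━━━━━━━━━━━━━━━━━━━━━━━━━━━━━━┛
·····················     ┃        
                          ┃        


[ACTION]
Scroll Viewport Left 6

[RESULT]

                                   
                                   
                                   
    ┏━━━━━━━━━━━━━━━━━━━━━━━━━━━━━━
    ┃ Tetris                       
    ┠──────────────────────────────
    ┃          │Next:              
    ┃          │▓▓                 
    ┃          │▓▓                 
    ┃          │                   
    ┃          │                   
    ┃          │                   
    ┃          │Score:             
    ┃          │0                  
    ┃          │                   
    ┃          │                   
    ┃          │                   
    ┃          │                   
    ┃          │                   
    ┃          │                   
    ┗━━━━━━━━━━━━━━━━━━━━━━━━━━━━━━
    ┃······················     ┃  
    ┃                           ┃  


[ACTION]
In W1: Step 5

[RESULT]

                                   
                                   
                                   
    ┏━━━━━━━━━━━━━━━━━━━━━━━━━━━━━━
    ┃ Tetris                       
    ┠──────────────────────────────
    ┃          │Next:              
    ┃          │▓▓                 
    ┃          │▓▓                 
    ┃          │                   
    ┃          │                   
    ┃          │                   
    ┃          │Score:             
    ┃          │0                  
    ┃          │                   
    ┃          │                   
    ┃          │                   
    ┃          │                   
    ┃          │                   
    ┃          │                   
    ┗━━━━━━━━━━━━━━━━━━━━━━━━━━━━━━
    ┃·······█··············     ┃  
    ┃                           ┃  


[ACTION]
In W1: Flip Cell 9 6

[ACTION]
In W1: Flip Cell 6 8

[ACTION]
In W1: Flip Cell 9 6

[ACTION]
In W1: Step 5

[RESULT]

                                   
                                   
                                   
    ┏━━━━━━━━━━━━━━━━━━━━━━━━━━━━━━
    ┃ Tetris                       
    ┠──────────────────────────────
    ┃          │Next:              
    ┃          │▓▓                 
    ┃          │▓▓                 
    ┃          │                   
    ┃          │                   
    ┃          │                   
    ┃          │Score:             
    ┃          │0                  
    ┃          │                   
    ┃          │                   
    ┃          │                   
    ┃          │                   
    ┃          │                   
    ┃          │                   
    ┗━━━━━━━━━━━━━━━━━━━━━━━━━━━━━━
    ┃······················     ┃  
    ┃                           ┃  


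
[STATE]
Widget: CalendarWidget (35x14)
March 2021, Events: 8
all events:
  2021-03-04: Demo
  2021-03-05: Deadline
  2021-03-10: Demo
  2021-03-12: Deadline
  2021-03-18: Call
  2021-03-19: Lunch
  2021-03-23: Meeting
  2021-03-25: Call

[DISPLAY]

             March 2021            
Mo Tu We Th Fr Sa Su               
 1  2  3  4*  5*  6  7             
 8  9 10* 11 12* 13 14             
15 16 17 18* 19* 20 21             
22 23* 24 25* 26 27 28             
29 30 31                           
                                   
                                   
                                   
                                   
                                   
                                   
                                   


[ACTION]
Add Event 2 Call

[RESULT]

             March 2021            
Mo Tu We Th Fr Sa Su               
 1  2*  3  4*  5*  6  7            
 8  9 10* 11 12* 13 14             
15 16 17 18* 19* 20 21             
22 23* 24 25* 26 27 28             
29 30 31                           
                                   
                                   
                                   
                                   
                                   
                                   
                                   


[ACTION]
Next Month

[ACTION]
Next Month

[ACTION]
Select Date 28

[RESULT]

              May 2021             
Mo Tu We Th Fr Sa Su               
                1  2               
 3  4  5  6  7  8  9               
10 11 12 13 14 15 16               
17 18 19 20 21 22 23               
24 25 26 27 [28] 29 30             
31                                 
                                   
                                   
                                   
                                   
                                   
                                   


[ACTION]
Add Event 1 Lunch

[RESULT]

              May 2021             
Mo Tu We Th Fr Sa Su               
                1*  2              
 3  4  5  6  7  8  9               
10 11 12 13 14 15 16               
17 18 19 20 21 22 23               
24 25 26 27 [28] 29 30             
31                                 
                                   
                                   
                                   
                                   
                                   
                                   


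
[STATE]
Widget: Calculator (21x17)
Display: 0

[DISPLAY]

                    0
┌───┬───┬───┬───┐    
│ 7 │ 8 │ 9 │ ÷ │    
├───┼───┼───┼───┤    
│ 4 │ 5 │ 6 │ × │    
├───┼───┼───┼───┤    
│ 1 │ 2 │ 3 │ - │    
├───┼───┼───┼───┤    
│ 0 │ . │ = │ + │    
├───┼───┼───┼───┤    
│ C │ MC│ MR│ M+│    
└───┴───┴───┴───┘    
                     
                     
                     
                     
                     


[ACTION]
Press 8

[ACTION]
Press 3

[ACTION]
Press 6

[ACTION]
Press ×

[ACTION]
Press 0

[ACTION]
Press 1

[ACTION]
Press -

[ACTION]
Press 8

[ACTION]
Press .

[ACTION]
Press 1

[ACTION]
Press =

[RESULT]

                827.9
┌───┬───┬───┬───┐    
│ 7 │ 8 │ 9 │ ÷ │    
├───┼───┼───┼───┤    
│ 4 │ 5 │ 6 │ × │    
├───┼───┼───┼───┤    
│ 1 │ 2 │ 3 │ - │    
├───┼───┼───┼───┤    
│ 0 │ . │ = │ + │    
├───┼───┼───┼───┤    
│ C │ MC│ MR│ M+│    
└───┴───┴───┴───┘    
                     
                     
                     
                     
                     


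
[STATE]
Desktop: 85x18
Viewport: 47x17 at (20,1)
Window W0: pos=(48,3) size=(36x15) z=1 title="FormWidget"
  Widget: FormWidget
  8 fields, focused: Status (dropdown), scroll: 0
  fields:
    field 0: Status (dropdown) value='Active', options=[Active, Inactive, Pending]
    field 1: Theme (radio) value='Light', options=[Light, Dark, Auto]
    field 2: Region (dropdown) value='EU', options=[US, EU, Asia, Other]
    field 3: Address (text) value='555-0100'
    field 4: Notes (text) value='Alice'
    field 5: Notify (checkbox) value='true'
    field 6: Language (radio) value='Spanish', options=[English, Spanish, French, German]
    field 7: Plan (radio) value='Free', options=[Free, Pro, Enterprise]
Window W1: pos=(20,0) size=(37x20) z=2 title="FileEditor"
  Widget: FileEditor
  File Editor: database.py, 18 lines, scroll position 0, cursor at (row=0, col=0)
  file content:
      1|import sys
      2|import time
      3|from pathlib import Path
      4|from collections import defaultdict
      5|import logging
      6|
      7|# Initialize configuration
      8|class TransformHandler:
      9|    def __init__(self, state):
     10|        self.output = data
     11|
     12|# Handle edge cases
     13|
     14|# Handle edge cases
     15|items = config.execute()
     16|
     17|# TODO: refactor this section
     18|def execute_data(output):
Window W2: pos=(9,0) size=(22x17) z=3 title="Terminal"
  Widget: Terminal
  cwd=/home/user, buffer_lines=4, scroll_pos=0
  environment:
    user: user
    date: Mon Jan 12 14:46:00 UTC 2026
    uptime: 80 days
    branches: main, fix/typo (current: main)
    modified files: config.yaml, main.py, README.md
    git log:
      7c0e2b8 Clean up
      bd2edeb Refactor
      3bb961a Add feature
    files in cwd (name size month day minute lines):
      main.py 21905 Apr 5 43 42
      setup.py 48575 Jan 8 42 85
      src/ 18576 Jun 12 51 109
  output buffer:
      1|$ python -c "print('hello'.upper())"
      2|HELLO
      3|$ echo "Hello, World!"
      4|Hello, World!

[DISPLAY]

          ┃r                        ┃          
──────────┨─────────────────────────┨          
c "print('┃                        ▲┃━━━━━━━━━━
          ┃e                       █┃get       
llo, World┃ib import Path          ░┃──────────
ld!       ┃ctions import defaultdic░┃:     [Act
          ┃ging                    ░┃      (●) 
          ┃                        ░┃:     [EU 
          ┃ze configuration        ░┃s:    [555
          ┃sformHandler:           ░┃      [Ali
          ┃init__(self, state):    ░┃:     [x] 
          ┃lf.output = data        ░┃ge:   ( ) 
          ┃                        ░┃      (●) 
          ┃dge cases               ░┃          
          ┃                        ░┃          
━━━━━━━━━━┛dge cases               ░┃          
┃items = config.execute()          ░┃━━━━━━━━━━


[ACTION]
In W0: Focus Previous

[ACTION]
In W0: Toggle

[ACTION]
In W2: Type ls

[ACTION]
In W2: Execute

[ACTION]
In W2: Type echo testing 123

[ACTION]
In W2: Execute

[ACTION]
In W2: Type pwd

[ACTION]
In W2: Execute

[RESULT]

          ┃r                        ┃          
──────────┨─────────────────────────┨          
c "print('┃                        ▲┃━━━━━━━━━━
          ┃e                       █┃get       
llo, World┃ib import Path          ░┃──────────
ld!       ┃ctions import defaultdic░┃:     [Act
          ┃ging                    ░┃      (●) 
etup.py  s┃                        ░┃:     [EU 
ting 123  ┃ze configuration        ░┃s:    [555
3         ┃sformHandler:           ░┃      [Ali
          ┃init__(self, state):    ░┃:     [x] 
          ┃lf.output = data        ░┃ge:   ( ) 
          ┃                        ░┃      (●) 
          ┃dge cases               ░┃          
          ┃                        ░┃          
━━━━━━━━━━┛dge cases               ░┃          
┃items = config.execute()          ░┃━━━━━━━━━━


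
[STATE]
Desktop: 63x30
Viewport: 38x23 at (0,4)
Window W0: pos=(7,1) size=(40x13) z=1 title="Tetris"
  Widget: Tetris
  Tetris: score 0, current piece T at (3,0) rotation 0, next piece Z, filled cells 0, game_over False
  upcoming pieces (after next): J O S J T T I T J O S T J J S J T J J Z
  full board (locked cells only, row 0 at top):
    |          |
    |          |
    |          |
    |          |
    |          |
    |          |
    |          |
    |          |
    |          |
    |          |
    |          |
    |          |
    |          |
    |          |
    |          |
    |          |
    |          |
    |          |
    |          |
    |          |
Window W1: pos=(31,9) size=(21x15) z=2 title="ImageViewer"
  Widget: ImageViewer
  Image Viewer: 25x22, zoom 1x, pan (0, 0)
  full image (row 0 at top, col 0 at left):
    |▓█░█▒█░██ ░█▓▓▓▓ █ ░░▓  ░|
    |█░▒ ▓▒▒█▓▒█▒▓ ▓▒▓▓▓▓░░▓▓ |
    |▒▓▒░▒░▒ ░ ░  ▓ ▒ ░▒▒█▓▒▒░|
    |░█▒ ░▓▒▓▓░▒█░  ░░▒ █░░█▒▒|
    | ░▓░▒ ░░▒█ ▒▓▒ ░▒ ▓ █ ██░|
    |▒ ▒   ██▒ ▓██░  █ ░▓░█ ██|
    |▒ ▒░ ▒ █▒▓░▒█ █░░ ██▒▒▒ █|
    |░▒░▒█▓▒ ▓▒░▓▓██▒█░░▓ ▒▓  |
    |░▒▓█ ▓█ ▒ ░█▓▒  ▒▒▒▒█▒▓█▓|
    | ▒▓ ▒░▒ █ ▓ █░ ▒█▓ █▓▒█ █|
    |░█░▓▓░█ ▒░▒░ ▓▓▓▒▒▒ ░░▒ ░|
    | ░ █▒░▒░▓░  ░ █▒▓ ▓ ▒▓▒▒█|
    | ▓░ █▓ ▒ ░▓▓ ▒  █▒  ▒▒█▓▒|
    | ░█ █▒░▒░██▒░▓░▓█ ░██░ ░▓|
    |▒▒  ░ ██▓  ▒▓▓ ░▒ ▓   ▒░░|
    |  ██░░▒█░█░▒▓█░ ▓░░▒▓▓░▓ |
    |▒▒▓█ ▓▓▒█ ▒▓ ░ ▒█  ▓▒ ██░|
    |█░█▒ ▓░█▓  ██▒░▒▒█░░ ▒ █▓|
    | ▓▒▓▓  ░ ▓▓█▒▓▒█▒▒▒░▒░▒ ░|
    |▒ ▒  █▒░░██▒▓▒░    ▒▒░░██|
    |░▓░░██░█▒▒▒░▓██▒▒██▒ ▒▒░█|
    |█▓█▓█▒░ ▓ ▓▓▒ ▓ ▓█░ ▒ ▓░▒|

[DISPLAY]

       ┃          │Next:              
       ┃          │▓▓                 
       ┃          │ ▓▓                
       ┃          │                   
       ┃          │                   
       ┃          │            ┏━━━━━━
       ┃          │Score:      ┃ Image
       ┃          │0           ┠──────
       ┃          │            ┃▓█░█▒█
       ┗━━━━━━━━━━━━━━━━━━━━━━━┃█░▒ ▓▒
                               ┃▒▓▒░▒░
                               ┃░█▒ ░▓
                               ┃ ░▓░▒ 
                               ┃▒ ▒   
                               ┃▒ ▒░ ▒
                               ┃░▒░▒█▓
                               ┃░▒▓█ ▓
                               ┃ ▒▓ ▒░
                               ┃░█░▓▓░
                               ┗━━━━━━
                                      
                                      
                                      


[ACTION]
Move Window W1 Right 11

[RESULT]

       ┃          │Next:              
       ┃          │▓▓                 
       ┃          │ ▓▓                
       ┃          │                   
       ┃          │                   
       ┃          │                   
       ┃          │Score:             
       ┃          │0                  
       ┃          │                   
       ┗━━━━━━━━━━━━━━━━━━━━━━━━━━━━━━
                                      
                                      
                                      
                                      
                                      
                                      
                                      
                                      
                                      
                                      
                                      
                                      
                                      


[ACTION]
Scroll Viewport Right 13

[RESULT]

     │Next:                      ┃    
     │▓▓                         ┃    
     │ ▓▓                        ┃    
     │                           ┃    
     │                           ┃    
     │                       ┏━━━━━━━━
     │Score:                 ┃ ImageVi
     │0                      ┠────────
     │                       ┃▓█░█▒█░█
━━━━━━━━━━━━━━━━━━━━━━━━━━━━━┃█░▒ ▓▒▒█
                             ┃▒▓▒░▒░▒ 
                             ┃░█▒ ░▓▒▓
                             ┃ ░▓░▒ ░░
                             ┃▒ ▒   ██
                             ┃▒ ▒░ ▒ █
                             ┃░▒░▒█▓▒ 
                             ┃░▒▓█ ▓█ 
                             ┃ ▒▓ ▒░▒ 
                             ┃░█░▓▓░█ 
                             ┗━━━━━━━━
                                      
                                      
                                      


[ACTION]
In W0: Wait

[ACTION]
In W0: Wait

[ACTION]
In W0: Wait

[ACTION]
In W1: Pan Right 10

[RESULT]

     │Next:                      ┃    
     │▓▓                         ┃    
     │ ▓▓                        ┃    
     │                           ┃    
     │                           ┃    
     │                       ┏━━━━━━━━
     │Score:                 ┃ ImageVi
     │0                      ┠────────
     │                       ┃░█▓▓▓▓ █
━━━━━━━━━━━━━━━━━━━━━━━━━━━━━┃█▒▓ ▓▒▓▓
                             ┃░  ▓ ▒ ░
                             ┃▒█░  ░░▒
                             ┃ ▒▓▒ ░▒ 
                             ┃▓██░  █ 
                             ┃░▒█ █░░ 
                             ┃░▓▓██▒█░
                             ┃░█▓▒  ▒▒
                             ┃▓ █░ ▒█▓
                             ┃▒░ ▓▓▓▒▒
                             ┗━━━━━━━━
                                      
                                      
                                      
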